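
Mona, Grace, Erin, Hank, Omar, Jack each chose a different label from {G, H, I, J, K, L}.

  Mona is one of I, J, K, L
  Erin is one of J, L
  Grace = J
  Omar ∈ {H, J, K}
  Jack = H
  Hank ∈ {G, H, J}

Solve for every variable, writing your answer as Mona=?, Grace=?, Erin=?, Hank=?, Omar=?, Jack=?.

Mona=I, Grace=J, Erin=L, Hank=G, Omar=K, Jack=H

Grace must be J (only option left). Strike J from Mona, Erin, Hank, Omar.
That leaves Erin = L. So Mona can't be L.
Jack has just one choice, so Jack = H. Remove H from Hank, Omar.
Hank has just one choice, so Hank = G.
That leaves Omar = K. Strike K from Mona.
That leaves Mona = I.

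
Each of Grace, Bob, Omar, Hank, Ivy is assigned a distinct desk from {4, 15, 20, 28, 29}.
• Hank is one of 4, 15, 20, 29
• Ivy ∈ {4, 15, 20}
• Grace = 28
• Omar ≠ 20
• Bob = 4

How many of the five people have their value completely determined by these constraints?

2

Grace's domain is down to {28}, so Grace = 28. So Omar can't be 28.
Bob has just one choice, so Bob = 4. Remove 4 from Omar, Hank, Ivy.
Determined: Grace=28, Bob=4. The other people each still have more than one consistent value. That makes 2.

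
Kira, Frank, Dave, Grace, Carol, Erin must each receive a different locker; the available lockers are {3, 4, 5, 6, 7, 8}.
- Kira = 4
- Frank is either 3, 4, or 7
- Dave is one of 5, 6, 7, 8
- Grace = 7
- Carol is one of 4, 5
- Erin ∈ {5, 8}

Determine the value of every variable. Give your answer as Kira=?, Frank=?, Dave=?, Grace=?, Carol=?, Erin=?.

Kira has just one choice, so Kira = 4. Eliminate 4 elsewhere: Frank, Carol.
Grace must be 7 (only option left). Strike 7 from Frank, Dave.
That leaves Carol = 5. Strike 5 from Dave, Erin.
Erin's domain is down to {8}, so Erin = 8. Strike 8 from Dave.
That leaves Frank = 3.
Dave has just one choice, so Dave = 6.

Kira=4, Frank=3, Dave=6, Grace=7, Carol=5, Erin=8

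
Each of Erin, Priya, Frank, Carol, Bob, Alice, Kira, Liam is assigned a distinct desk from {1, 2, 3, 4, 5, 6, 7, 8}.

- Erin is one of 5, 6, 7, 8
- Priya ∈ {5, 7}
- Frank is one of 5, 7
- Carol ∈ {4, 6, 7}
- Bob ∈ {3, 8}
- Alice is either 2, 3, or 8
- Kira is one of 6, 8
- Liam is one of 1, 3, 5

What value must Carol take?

4

Among the 8 variables, 1 fits only Liam (and all 8 values in {1, 2, 3, 4, 5, 6, 7, 8} must be used), so Liam = 1.
The 7 still-open variables together cover exactly {2, 3, 4, 5, 6, 7, 8} — 7 values for 7 variables — and 2 appears only in Alice's list, so Alice = 2.
The 6 still-open variables draw from only 6 values {3, 4, 5, 6, 7, 8}, so each is used; only Bob can be 3, hence Bob = 3.
The 5 still-open variables draw from only 5 values {4, 5, 6, 7, 8}, so each is used; only Carol can be 4, hence Carol = 4.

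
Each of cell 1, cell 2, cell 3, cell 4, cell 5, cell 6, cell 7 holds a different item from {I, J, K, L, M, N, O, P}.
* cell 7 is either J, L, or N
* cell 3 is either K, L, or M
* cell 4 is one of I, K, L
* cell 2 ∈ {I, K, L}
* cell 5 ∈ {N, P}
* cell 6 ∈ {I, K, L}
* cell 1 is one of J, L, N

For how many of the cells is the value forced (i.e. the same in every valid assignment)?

2

The 7 variables together cover exactly {I, J, K, L, M, N, P} — 7 values for 7 variables — and M appears only in cell 3's list, so cell 3 = M.
The 6 still-open variables draw from only 6 values {I, J, K, L, N, P}, so each is used; only cell 5 can be P, hence cell 5 = P.
cell 2, cell 4, cell 6 between them cover only {I, K, L} — a naked triple. Remove those values from cell 1, cell 7.
Determined: cell 3=M, cell 5=P. The other cells each still have more than one consistent value. That makes 2.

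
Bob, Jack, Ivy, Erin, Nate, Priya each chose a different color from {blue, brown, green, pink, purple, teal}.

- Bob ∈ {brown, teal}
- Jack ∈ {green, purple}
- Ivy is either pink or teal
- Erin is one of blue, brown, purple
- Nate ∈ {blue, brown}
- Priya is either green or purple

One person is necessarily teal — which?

Bob

Among the 6 variables, pink fits only Ivy (and all 6 values in {blue, brown, green, pink, purple, teal} must be used), so Ivy = pink.
The 5 still-open variables draw from only 5 values {blue, brown, green, purple, teal}, so each is used; only Bob can be teal, hence Bob = teal.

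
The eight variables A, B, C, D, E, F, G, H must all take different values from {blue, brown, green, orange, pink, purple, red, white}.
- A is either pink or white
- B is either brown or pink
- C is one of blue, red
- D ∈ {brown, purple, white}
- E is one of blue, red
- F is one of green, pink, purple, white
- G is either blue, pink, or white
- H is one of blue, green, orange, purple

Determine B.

brown

The 8 variables draw from only 8 values {blue, brown, green, orange, pink, purple, red, white}, so each is used; only H can be orange, hence H = orange.
Among the 7 still-open variables, green fits only F (and all 7 values in {blue, brown, green, pink, purple, red, white} must be used), so F = green.
Among the 6 still-open variables, purple fits only D (and all 6 values in {blue, brown, pink, purple, red, white} must be used), so D = purple.
Among the 5 still-open variables, brown fits only B (and all 5 values in {blue, brown, pink, red, white} must be used), so B = brown.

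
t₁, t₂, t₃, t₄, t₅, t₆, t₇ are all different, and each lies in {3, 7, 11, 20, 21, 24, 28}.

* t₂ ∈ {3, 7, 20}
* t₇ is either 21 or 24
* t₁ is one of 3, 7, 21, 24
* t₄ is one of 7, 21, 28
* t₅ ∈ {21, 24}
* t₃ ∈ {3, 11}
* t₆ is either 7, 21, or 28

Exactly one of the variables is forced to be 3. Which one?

The 7 variables together cover exactly {3, 7, 11, 20, 21, 24, 28} — 7 values for 7 variables — and 11 appears only in t₃'s list, so t₃ = 11.
Among the 6 still-open variables, 20 fits only t₂ (and all 6 values in {3, 7, 20, 21, 24, 28} must be used), so t₂ = 20.
Among the 5 still-open variables, 3 fits only t₁ (and all 5 values in {3, 7, 21, 24, 28} must be used), so t₁ = 3.

t₁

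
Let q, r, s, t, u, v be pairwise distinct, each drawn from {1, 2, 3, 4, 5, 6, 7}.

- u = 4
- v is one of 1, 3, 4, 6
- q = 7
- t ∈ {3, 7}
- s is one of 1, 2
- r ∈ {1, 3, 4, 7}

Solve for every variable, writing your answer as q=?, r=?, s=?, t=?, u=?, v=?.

q=7, r=1, s=2, t=3, u=4, v=6

q must be 7 (only option left). Strike 7 from r, t.
That leaves t = 3. So r, v can't be 3.
u's domain is down to {4}, so u = 4. So r, v can't be 4.
r must be 1 (only option left). So s, v can't be 1.
s's domain is down to {2}, so s = 2.
v has just one choice, so v = 6.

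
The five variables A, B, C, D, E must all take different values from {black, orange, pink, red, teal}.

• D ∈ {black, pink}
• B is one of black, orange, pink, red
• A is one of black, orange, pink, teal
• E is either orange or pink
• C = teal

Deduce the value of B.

C has just one choice, so C = teal. Strike teal from A.
Among the 4 still-open variables, red fits only B (and all 4 values in {black, orange, pink, red} must be used), so B = red.

red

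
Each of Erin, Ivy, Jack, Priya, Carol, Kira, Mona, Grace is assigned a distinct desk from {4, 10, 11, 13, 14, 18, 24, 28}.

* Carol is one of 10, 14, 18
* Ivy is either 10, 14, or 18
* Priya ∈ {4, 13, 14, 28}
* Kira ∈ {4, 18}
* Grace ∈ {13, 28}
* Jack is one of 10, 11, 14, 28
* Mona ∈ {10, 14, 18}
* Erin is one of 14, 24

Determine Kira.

4

The 8 variables together cover exactly {4, 10, 11, 13, 14, 18, 24, 28} — 8 values for 8 variables — and 11 appears only in Jack's list, so Jack = 11.
Among the 7 still-open variables, 24 fits only Erin (and all 7 values in {4, 10, 13, 14, 18, 24, 28} must be used), so Erin = 24.
Ivy, Carol, Mona between them cover only {10, 14, 18} — a naked triple. Remove those values from Priya, Kira.
So Kira = 4.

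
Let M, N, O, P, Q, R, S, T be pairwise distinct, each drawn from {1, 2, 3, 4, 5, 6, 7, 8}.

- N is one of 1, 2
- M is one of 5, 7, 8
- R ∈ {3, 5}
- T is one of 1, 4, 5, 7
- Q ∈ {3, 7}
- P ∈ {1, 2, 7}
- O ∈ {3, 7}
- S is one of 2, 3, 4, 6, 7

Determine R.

The 8 variables together cover exactly {1, 2, 3, 4, 5, 6, 7, 8} — 8 values for 8 variables — and 6 appears only in S's list, so S = 6.
The 7 still-open variables together cover exactly {1, 2, 3, 4, 5, 7, 8} — 7 values for 7 variables — and 4 appears only in T's list, so T = 4.
Among the 6 still-open variables, 8 fits only M (and all 6 values in {1, 2, 3, 5, 7, 8} must be used), so M = 8.
The 5 still-open variables together cover exactly {1, 2, 3, 5, 7} — 5 values for 5 variables — and 5 appears only in R's list, so R = 5.

5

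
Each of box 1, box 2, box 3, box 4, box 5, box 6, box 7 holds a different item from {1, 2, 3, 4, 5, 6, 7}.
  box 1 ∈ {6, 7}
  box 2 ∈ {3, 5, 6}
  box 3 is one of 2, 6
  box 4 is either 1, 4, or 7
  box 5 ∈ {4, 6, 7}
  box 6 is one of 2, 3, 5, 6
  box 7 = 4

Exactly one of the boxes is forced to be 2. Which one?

box 3

box 7 must be 4 (only option left). Remove 4 from box 4, box 5.
Among the 6 still-open variables, 1 fits only box 4 (and all 6 values in {1, 2, 3, 5, 6, 7} must be used), so box 4 = 1.
The 2 variables box 1 and box 5 are confined to {6, 7}, which locks those values in; drop them from box 2, box 3, box 6.
So 2 goes to box 3.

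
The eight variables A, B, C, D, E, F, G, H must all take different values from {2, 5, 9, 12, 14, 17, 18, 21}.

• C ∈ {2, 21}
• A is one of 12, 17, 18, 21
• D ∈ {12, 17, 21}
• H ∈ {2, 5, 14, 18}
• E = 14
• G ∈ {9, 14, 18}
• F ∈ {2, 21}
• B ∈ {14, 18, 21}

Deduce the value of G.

E has just one choice, so E = 14. Remove 14 from B, G, H.
The 7 still-open variables together cover exactly {2, 5, 9, 12, 17, 18, 21} — 7 values for 7 variables — and 5 appears only in H's list, so H = 5.
The 6 still-open variables together cover exactly {2, 9, 12, 17, 18, 21} — 6 values for 6 variables — and 9 appears only in G's list, so G = 9.

9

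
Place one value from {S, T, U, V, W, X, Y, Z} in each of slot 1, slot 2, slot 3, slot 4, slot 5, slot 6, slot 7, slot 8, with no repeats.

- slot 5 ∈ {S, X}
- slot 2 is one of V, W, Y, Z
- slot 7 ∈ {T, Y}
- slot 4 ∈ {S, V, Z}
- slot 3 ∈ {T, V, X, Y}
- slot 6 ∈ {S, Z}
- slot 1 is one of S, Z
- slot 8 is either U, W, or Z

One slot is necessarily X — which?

The 8 variables together cover exactly {S, T, U, V, W, X, Y, Z} — 8 values for 8 variables — and U appears only in slot 8's list, so slot 8 = U.
The 7 still-open variables together cover exactly {S, T, V, W, X, Y, Z} — 7 values for 7 variables — and W appears only in slot 2's list, so slot 2 = W.
The 2 variables slot 1 and slot 6 are confined to {S, Z}, which locks those values in; drop them from slot 4, slot 5.
So X goes to slot 5.

slot 5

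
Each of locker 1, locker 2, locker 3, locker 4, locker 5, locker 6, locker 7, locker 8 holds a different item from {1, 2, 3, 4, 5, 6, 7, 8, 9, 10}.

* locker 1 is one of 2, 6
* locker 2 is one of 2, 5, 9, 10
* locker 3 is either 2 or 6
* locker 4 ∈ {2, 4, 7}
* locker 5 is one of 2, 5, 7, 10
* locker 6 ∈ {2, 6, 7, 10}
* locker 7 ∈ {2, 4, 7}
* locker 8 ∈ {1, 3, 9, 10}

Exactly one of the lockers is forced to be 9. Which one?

locker 1 and locker 3 between them cover only {2, 6} — a naked pair. Remove those values from locker 2, locker 4, locker 5, locker 6, locker 7.
locker 4 and locker 7 between them cover only {4, 7} — a naked pair. Remove those values from locker 5, locker 6.
locker 6 has just one choice, so locker 6 = 10. So locker 2, locker 5, locker 8 can't be 10.
locker 5's domain is down to {5}, so locker 5 = 5. Remove 5 from locker 2.
So 9 goes to locker 2.

locker 2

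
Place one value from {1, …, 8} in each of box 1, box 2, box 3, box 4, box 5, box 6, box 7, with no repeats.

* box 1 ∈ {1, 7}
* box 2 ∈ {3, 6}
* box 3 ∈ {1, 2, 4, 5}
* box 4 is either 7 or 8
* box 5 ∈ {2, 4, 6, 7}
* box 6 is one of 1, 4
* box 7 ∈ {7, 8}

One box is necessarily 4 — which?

The 2 variables box 4 and box 7 are confined to {7, 8}, which locks those values in; drop them from box 1, box 5.
That leaves box 1 = 1. Eliminate 1 elsewhere: box 3, box 6.
So 4 goes to box 6.

box 6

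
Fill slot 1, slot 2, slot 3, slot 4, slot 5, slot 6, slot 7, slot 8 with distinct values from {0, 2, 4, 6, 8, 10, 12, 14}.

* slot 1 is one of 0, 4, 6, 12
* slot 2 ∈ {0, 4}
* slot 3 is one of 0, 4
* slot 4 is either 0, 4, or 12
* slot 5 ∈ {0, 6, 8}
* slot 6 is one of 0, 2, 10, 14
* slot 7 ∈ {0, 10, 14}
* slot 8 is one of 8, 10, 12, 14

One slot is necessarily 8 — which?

slot 5

The 8 variables draw from only 8 values {0, 2, 4, 6, 8, 10, 12, 14}, so each is used; only slot 6 can be 2, hence slot 6 = 2.
slot 2 and slot 3 share exactly the 2 values {0, 4}; by pigeonhole those values go to them, so strike 0, 4 from slot 1, slot 4, slot 5, slot 7.
That leaves slot 4 = 12. Eliminate 12 elsewhere: slot 1, slot 8.
That leaves slot 1 = 6. So slot 5 can't be 6.
So 8 goes to slot 5.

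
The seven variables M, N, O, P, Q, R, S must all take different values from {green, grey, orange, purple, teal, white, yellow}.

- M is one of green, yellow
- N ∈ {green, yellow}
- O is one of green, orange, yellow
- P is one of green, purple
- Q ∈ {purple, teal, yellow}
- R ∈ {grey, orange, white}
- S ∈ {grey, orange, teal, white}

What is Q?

teal

M and N between them cover only {green, yellow} — a naked pair. Remove those values from O, P, Q.
That leaves O = orange. So R, S can't be orange.
P has just one choice, so P = purple. Strike purple from Q.
So Q = teal.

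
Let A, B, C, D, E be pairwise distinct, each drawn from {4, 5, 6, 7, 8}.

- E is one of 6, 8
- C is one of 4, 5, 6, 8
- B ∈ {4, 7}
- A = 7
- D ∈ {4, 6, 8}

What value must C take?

5

A has just one choice, so A = 7. Eliminate 7 elsewhere: B.
B must be 4 (only option left). Eliminate 4 elsewhere: C, D.
Among the 3 still-open variables, 5 fits only C (and all 3 values in {5, 6, 8} must be used), so C = 5.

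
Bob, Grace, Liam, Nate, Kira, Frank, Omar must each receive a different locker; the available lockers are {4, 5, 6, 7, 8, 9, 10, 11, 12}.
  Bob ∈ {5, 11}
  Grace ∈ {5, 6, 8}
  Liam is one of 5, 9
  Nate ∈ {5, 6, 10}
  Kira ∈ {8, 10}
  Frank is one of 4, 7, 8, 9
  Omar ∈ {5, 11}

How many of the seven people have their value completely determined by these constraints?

1

Bob and Omar between them cover only {5, 11} — a naked pair. Remove those values from Grace, Liam, Nate.
That leaves Liam = 9. Strike 9 from Frank.
The 3 variables Grace, Nate, Kira are confined to {6, 8, 10}, which locks those values in; drop them from Frank.
Determined: Liam=9. The other people each still have more than one consistent value. That makes 1.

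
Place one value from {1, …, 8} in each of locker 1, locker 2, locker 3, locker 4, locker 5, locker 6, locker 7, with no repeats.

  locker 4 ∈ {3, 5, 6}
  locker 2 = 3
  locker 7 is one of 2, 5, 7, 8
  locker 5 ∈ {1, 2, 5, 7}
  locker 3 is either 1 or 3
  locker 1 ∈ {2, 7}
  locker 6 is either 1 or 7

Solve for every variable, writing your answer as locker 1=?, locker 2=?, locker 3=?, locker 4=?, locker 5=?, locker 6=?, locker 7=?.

locker 1=2, locker 2=3, locker 3=1, locker 4=6, locker 5=5, locker 6=7, locker 7=8

locker 2's domain is down to {3}, so locker 2 = 3. Eliminate 3 elsewhere: locker 3, locker 4.
That leaves locker 3 = 1. So locker 5, locker 6 can't be 1.
That leaves locker 6 = 7. Eliminate 7 elsewhere: locker 1, locker 5, locker 7.
locker 1 has just one choice, so locker 1 = 2. Eliminate 2 elsewhere: locker 5, locker 7.
locker 5 must be 5 (only option left). So locker 4, locker 7 can't be 5.
locker 7 has just one choice, so locker 7 = 8.
locker 4's domain is down to {6}, so locker 4 = 6.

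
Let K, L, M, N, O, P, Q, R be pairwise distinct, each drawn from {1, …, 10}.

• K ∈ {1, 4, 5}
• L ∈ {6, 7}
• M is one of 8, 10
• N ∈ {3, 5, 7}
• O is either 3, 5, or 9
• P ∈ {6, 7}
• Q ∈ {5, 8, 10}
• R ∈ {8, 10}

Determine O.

The 2 variables L and P are confined to {6, 7}, which locks those values in; drop them from N.
M and R share exactly the 2 values {8, 10}; by pigeonhole those values go to them, so strike 8, 10 from Q.
That leaves Q = 5. Strike 5 from K, N, O.
N's domain is down to {3}, so N = 3. Eliminate 3 elsewhere: O.
So O = 9.

9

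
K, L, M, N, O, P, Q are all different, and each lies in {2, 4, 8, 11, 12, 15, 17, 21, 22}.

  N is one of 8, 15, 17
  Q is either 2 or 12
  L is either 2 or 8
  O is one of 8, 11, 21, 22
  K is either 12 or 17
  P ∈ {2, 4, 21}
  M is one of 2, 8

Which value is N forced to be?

The 2 variables L and M are confined to {2, 8}, which locks those values in; drop them from N, O, P, Q.
Q must be 12 (only option left). Remove 12 from K.
K has just one choice, so K = 17. Eliminate 17 elsewhere: N.
So N = 15.

15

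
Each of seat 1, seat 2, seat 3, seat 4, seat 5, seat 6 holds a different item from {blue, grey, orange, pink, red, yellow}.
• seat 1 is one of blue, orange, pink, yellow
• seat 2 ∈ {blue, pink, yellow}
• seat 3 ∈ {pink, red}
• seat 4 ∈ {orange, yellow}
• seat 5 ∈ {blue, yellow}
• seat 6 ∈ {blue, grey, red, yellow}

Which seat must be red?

The 6 variables draw from only 6 values {blue, grey, orange, pink, red, yellow}, so each is used; only seat 6 can be grey, hence seat 6 = grey.
The 5 still-open variables draw from only 5 values {blue, orange, pink, red, yellow}, so each is used; only seat 3 can be red, hence seat 3 = red.

seat 3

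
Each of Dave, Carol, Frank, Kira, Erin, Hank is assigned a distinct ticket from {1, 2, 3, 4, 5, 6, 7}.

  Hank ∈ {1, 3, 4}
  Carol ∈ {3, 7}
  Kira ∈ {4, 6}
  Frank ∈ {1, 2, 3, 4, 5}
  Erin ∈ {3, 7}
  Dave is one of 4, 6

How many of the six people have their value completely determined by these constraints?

1

Dave and Kira between them cover only {4, 6} — a naked pair. Remove those values from Frank, Hank.
The 2 variables Carol and Erin are confined to {3, 7}, which locks those values in; drop them from Frank, Hank.
Hank must be 1 (only option left). So Frank can't be 1.
Determined: Hank=1. The other people each still have more than one consistent value. That makes 1.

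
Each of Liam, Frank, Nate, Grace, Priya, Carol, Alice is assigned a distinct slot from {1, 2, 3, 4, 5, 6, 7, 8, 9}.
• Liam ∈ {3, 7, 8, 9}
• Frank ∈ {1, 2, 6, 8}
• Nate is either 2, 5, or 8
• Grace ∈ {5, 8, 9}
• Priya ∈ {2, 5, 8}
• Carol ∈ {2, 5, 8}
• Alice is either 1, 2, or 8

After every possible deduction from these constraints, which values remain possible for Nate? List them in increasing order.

2, 5, 8

The 3 variables Nate, Priya, Carol are confined to {2, 5, 8}, which locks those values in; drop them from Liam, Frank, Grace, Alice.
Grace has just one choice, so Grace = 9. Remove 9 from Liam.
That leaves Alice = 1. So Frank can't be 1.
Frank's domain is down to {6}, so Frank = 6.
No further eliminations apply; Nate can still be any of 2, 5, 8.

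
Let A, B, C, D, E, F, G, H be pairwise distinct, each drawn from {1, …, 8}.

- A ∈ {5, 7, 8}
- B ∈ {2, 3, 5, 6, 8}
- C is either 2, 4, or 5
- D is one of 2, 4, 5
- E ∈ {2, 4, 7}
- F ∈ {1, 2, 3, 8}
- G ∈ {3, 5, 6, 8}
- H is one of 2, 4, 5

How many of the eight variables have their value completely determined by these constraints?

The 8 variables together cover exactly {1, 2, 3, 4, 5, 6, 7, 8} — 8 values for 8 variables — and 1 appears only in F's list, so F = 1.
The 3 variables C, D, H are confined to {2, 4, 5}, which locks those values in; drop them from A, B, E, G.
E has just one choice, so E = 7. Strike 7 from A.
That leaves A = 8. So B, G can't be 8.
Determined: A=8, E=7, F=1. The other variables each still have more than one consistent value. That makes 3.

3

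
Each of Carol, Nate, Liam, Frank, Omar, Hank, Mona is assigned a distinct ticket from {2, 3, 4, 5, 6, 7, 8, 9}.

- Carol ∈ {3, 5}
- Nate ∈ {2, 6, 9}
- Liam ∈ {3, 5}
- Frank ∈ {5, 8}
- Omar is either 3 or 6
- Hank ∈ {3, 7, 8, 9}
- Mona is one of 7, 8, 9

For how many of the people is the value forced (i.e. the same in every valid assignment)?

3

Among the 7 variables, 2 fits only Nate (and all 7 values in {2, 3, 5, 6, 7, 8, 9} must be used), so Nate = 2.
The 6 still-open variables draw from only 6 values {3, 5, 6, 7, 8, 9}, so each is used; only Omar can be 6, hence Omar = 6.
Carol and Liam between them cover only {3, 5} — a naked pair. Remove those values from Frank, Hank.
Frank must be 8 (only option left). Eliminate 8 elsewhere: Hank, Mona.
Determined: Nate=2, Frank=8, Omar=6. The other people each still have more than one consistent value. That makes 3.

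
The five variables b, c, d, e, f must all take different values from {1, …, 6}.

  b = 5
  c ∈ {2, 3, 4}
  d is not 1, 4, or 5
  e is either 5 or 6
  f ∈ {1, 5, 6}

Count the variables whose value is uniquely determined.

3

b's domain is down to {5}, so b = 5. Remove 5 from e, f.
e's domain is down to {6}, so e = 6. Remove 6 from d, f.
That leaves f = 1.
Determined: b=5, e=6, f=1. The other variables each still have more than one consistent value. That makes 3.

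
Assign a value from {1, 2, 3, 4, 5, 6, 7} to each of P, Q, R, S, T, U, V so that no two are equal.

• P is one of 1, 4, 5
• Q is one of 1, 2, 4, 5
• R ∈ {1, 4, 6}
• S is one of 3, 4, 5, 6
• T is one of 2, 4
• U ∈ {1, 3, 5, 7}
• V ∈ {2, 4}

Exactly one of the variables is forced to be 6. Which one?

R

The 7 variables draw from only 7 values {1, 2, 3, 4, 5, 6, 7}, so each is used; only U can be 7, hence U = 7.
Among the 6 still-open variables, 3 fits only S (and all 6 values in {1, 2, 3, 4, 5, 6} must be used), so S = 3.
Among the 5 still-open variables, 6 fits only R (and all 5 values in {1, 2, 4, 5, 6} must be used), so R = 6.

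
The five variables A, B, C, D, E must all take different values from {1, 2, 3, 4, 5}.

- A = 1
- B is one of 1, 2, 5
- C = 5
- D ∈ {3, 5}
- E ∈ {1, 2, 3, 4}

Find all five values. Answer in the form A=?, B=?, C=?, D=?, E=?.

A=1, B=2, C=5, D=3, E=4

A must be 1 (only option left). Eliminate 1 elsewhere: B, E.
C has just one choice, so C = 5. Eliminate 5 elsewhere: B, D.
D's domain is down to {3}, so D = 3. So E can't be 3.
B's domain is down to {2}, so B = 2. Eliminate 2 elsewhere: E.
E's domain is down to {4}, so E = 4.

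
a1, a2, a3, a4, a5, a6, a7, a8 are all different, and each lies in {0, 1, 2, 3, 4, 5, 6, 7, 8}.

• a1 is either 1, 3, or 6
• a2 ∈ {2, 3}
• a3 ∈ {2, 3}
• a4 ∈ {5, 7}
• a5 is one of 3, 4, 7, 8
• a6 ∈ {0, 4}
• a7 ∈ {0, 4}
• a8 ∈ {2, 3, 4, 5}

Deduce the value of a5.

a2 and a3 share exactly the 2 values {2, 3}; by pigeonhole those values go to them, so strike 2, 3 from a1, a5, a8.
a6 and a7 share exactly the 2 values {0, 4}; by pigeonhole those values go to them, so strike 0, 4 from a5, a8.
That leaves a8 = 5. So a4 can't be 5.
That leaves a4 = 7. Remove 7 from a5.
So a5 = 8.

8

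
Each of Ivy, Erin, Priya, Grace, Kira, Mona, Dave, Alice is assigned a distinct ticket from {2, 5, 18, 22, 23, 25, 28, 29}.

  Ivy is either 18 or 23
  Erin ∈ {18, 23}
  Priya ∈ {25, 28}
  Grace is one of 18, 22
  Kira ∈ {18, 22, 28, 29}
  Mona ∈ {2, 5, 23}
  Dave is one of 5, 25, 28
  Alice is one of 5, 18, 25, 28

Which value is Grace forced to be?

22

Among the 8 variables, 2 fits only Mona (and all 8 values in {2, 5, 18, 22, 23, 25, 28, 29} must be used), so Mona = 2.
The 7 still-open variables together cover exactly {5, 18, 22, 23, 25, 28, 29} — 7 values for 7 variables — and 29 appears only in Kira's list, so Kira = 29.
The 6 still-open variables draw from only 6 values {5, 18, 22, 23, 25, 28}, so each is used; only Grace can be 22, hence Grace = 22.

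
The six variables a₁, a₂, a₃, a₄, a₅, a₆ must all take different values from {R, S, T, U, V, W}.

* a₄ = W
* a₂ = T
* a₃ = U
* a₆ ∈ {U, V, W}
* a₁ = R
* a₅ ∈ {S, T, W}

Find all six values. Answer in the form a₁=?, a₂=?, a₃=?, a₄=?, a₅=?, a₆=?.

a₁ must be R (only option left).
a₂'s domain is down to {T}, so a₂ = T. Strike T from a₅.
That leaves a₃ = U. Remove U from a₆.
a₄'s domain is down to {W}, so a₄ = W. Eliminate W elsewhere: a₅, a₆.
a₅ must be S (only option left).
a₆ has just one choice, so a₆ = V.

a₁=R, a₂=T, a₃=U, a₄=W, a₅=S, a₆=V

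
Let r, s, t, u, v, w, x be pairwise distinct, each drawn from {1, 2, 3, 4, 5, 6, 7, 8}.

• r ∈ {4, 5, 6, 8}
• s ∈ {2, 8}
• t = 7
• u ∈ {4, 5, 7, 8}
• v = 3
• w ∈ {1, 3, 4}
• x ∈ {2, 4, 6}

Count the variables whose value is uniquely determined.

t has just one choice, so t = 7. So u can't be 7.
v's domain is down to {3}, so v = 3. Remove 3 from w.
Determined: t=7, v=3. The other variables each still have more than one consistent value. That makes 2.

2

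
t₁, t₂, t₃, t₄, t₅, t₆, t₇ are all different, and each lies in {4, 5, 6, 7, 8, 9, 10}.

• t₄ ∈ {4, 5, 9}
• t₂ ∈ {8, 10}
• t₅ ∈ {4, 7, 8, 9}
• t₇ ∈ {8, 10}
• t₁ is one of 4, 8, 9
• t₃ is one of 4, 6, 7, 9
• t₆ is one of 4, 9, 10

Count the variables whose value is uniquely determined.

The 7 variables together cover exactly {4, 5, 6, 7, 8, 9, 10} — 7 values for 7 variables — and 5 appears only in t₄'s list, so t₄ = 5.
The 6 still-open variables together cover exactly {4, 6, 7, 8, 9, 10} — 6 values for 6 variables — and 6 appears only in t₃'s list, so t₃ = 6.
The 5 still-open variables together cover exactly {4, 7, 8, 9, 10} — 5 values for 5 variables — and 7 appears only in t₅'s list, so t₅ = 7.
The 2 variables t₂ and t₇ are confined to {8, 10}, which locks those values in; drop them from t₁, t₆.
Determined: t₃=6, t₄=5, t₅=7. The other variables each still have more than one consistent value. That makes 3.

3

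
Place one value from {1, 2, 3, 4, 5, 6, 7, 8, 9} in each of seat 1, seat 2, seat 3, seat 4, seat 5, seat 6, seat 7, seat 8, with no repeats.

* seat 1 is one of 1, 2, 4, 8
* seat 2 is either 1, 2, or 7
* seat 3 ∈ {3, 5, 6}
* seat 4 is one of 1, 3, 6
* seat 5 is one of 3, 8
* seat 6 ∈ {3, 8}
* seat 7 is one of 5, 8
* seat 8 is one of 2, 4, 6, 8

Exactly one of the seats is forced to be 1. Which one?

seat 4

Among the 8 variables, 7 fits only seat 2 (and all 8 values in {1, 2, 3, 4, 5, 6, 7, 8} must be used), so seat 2 = 7.
seat 5 and seat 6 share exactly the 2 values {3, 8}; by pigeonhole those values go to them, so strike 3, 8 from seat 1, seat 3, seat 4, seat 7, seat 8.
That leaves seat 7 = 5. Remove 5 from seat 3.
seat 3 has just one choice, so seat 3 = 6. Strike 6 from seat 4, seat 8.
So 1 goes to seat 4.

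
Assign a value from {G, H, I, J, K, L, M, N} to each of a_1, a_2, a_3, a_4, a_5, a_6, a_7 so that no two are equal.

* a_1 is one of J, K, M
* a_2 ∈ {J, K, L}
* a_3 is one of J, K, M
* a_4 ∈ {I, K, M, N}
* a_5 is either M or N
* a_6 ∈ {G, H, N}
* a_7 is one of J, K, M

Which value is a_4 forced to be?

a_1, a_3, a_7 share exactly the 3 values {J, K, M}; by pigeonhole those values go to them, so strike J, K, M from a_2, a_4, a_5.
a_2 has just one choice, so a_2 = L.
a_5 has just one choice, so a_5 = N. Remove N from a_4, a_6.
So a_4 = I.

I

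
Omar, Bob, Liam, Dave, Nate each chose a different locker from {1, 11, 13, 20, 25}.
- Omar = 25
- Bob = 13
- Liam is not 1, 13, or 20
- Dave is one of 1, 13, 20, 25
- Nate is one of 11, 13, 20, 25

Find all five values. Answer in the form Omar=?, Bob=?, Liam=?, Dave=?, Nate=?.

Omar must be 25 (only option left). Strike 25 from Liam, Dave, Nate.
Bob must be 13 (only option left). Remove 13 from Dave, Nate.
That leaves Liam = 11. Eliminate 11 elsewhere: Nate.
Nate has just one choice, so Nate = 20. Remove 20 from Dave.
That leaves Dave = 1.

Omar=25, Bob=13, Liam=11, Dave=1, Nate=20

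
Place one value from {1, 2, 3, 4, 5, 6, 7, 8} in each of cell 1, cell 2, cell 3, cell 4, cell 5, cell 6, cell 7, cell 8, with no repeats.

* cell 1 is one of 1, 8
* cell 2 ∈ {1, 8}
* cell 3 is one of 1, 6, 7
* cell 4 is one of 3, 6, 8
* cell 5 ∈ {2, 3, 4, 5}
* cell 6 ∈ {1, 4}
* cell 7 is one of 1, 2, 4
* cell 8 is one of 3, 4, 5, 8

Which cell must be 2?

cell 7

The 8 variables draw from only 8 values {1, 2, 3, 4, 5, 6, 7, 8}, so each is used; only cell 3 can be 7, hence cell 3 = 7.
Among the 7 still-open variables, 6 fits only cell 4 (and all 7 values in {1, 2, 3, 4, 5, 6, 8} must be used), so cell 4 = 6.
cell 1 and cell 2 between them cover only {1, 8} — a naked pair. Remove those values from cell 6, cell 7, cell 8.
cell 6 has just one choice, so cell 6 = 4. Eliminate 4 elsewhere: cell 5, cell 7, cell 8.
So 2 goes to cell 7.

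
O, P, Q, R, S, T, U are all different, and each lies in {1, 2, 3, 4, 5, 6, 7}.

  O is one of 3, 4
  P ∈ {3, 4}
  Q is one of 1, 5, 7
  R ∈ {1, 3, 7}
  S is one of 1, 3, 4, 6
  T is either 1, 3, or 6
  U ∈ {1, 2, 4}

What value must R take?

The 7 variables together cover exactly {1, 2, 3, 4, 5, 6, 7} — 7 values for 7 variables — and 2 appears only in U's list, so U = 2.
The 6 still-open variables draw from only 6 values {1, 3, 4, 5, 6, 7}, so each is used; only Q can be 5, hence Q = 5.
Among the 5 still-open variables, 7 fits only R (and all 5 values in {1, 3, 4, 6, 7} must be used), so R = 7.

7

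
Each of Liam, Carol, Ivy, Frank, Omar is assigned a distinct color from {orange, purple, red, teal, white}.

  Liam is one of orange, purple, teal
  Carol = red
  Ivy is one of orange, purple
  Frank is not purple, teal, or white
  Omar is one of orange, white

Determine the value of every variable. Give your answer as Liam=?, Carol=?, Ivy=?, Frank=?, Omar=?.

Carol must be red (only option left). Remove red from Frank.
Frank's domain is down to {orange}, so Frank = orange. Eliminate orange elsewhere: Liam, Ivy, Omar.
That leaves Omar = white.
Ivy has just one choice, so Ivy = purple. So Liam can't be purple.
Liam has just one choice, so Liam = teal.

Liam=teal, Carol=red, Ivy=purple, Frank=orange, Omar=white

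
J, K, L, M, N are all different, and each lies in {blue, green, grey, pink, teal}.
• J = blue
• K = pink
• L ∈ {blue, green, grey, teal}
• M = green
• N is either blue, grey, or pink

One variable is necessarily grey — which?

J has just one choice, so J = blue. So L, N can't be blue.
K's domain is down to {pink}, so K = pink. Eliminate pink elsewhere: N.
So grey goes to N.

N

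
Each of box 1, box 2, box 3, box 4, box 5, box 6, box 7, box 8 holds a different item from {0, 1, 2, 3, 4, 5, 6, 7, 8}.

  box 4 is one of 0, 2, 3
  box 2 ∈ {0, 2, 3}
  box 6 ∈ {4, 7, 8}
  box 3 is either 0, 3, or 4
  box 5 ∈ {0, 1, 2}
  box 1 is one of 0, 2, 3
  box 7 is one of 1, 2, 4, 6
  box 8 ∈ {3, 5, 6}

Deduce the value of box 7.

6

The 3 variables box 1, box 2, box 4 are confined to {0, 2, 3}, which locks those values in; drop them from box 3, box 5, box 7, box 8.
box 3 must be 4 (only option left). Remove 4 from box 6, box 7.
box 5 must be 1 (only option left). Strike 1 from box 7.
So box 7 = 6.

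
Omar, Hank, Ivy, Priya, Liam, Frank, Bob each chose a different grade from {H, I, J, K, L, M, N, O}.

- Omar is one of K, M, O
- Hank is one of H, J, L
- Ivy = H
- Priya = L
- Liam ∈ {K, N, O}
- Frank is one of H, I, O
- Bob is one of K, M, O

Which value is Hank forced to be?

Ivy's domain is down to {H}, so Ivy = H. Strike H from Hank, Frank.
Priya has just one choice, so Priya = L. Remove L from Hank.
So Hank = J.

J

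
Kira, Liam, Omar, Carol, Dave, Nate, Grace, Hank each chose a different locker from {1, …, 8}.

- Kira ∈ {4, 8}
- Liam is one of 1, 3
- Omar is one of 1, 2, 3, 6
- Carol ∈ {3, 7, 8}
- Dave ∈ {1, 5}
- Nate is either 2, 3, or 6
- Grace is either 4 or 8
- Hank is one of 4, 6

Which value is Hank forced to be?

Among the 8 variables, 5 fits only Dave (and all 8 values in {1, 2, 3, 4, 5, 6, 7, 8} must be used), so Dave = 5.
The 7 still-open variables draw from only 7 values {1, 2, 3, 4, 6, 7, 8}, so each is used; only Carol can be 7, hence Carol = 7.
The 2 variables Kira and Grace are confined to {4, 8}, which locks those values in; drop them from Hank.
So Hank = 6.

6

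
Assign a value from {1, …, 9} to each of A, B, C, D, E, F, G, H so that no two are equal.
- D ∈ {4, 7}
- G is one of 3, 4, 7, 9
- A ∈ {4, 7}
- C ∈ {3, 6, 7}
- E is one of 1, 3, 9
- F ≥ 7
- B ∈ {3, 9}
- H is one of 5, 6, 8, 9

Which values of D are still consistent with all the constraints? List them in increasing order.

Among the 8 variables, 1 fits only E (and all 8 values in {1, 3, 4, 5, 6, 7, 8, 9} must be used), so E = 1.
The 7 still-open variables together cover exactly {3, 4, 5, 6, 7, 8, 9} — 7 values for 7 variables — and 5 appears only in H's list, so H = 5.
Among the 6 still-open variables, 6 fits only C (and all 6 values in {3, 4, 6, 7, 8, 9} must be used), so C = 6.
Among the 5 still-open variables, 8 fits only F (and all 5 values in {3, 4, 7, 8, 9} must be used), so F = 8.
The 2 variables A and D are confined to {4, 7}, which locks those values in; drop them from G.
No further eliminations apply; D can still be any of 4, 7.

4, 7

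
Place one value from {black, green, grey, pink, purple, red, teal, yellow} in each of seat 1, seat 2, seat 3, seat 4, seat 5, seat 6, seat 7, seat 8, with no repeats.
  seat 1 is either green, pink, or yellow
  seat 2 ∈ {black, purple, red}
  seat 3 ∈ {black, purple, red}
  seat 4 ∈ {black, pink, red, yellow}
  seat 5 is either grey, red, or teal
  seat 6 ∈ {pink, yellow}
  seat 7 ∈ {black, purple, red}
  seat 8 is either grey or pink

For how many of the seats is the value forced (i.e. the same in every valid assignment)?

Among the 8 variables, green fits only seat 1 (and all 8 values in {black, green, grey, pink, purple, red, teal, yellow} must be used), so seat 1 = green.
The 7 still-open variables together cover exactly {black, grey, pink, purple, red, teal, yellow} — 7 values for 7 variables — and teal appears only in seat 5's list, so seat 5 = teal.
The 6 still-open variables together cover exactly {black, grey, pink, purple, red, yellow} — 6 values for 6 variables — and grey appears only in seat 8's list, so seat 8 = grey.
The 3 variables seat 2, seat 3, seat 7 are confined to {black, purple, red}, which locks those values in; drop them from seat 4.
Determined: seat 1=green, seat 5=teal, seat 8=grey. The other seats each still have more than one consistent value. That makes 3.

3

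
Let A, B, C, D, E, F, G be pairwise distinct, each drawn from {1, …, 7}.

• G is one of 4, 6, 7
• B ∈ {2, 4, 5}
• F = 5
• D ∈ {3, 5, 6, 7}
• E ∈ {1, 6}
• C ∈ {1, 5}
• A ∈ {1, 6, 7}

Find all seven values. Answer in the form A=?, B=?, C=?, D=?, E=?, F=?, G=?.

F must be 5 (only option left). Eliminate 5 elsewhere: B, C, D.
C has just one choice, so C = 1. Strike 1 from A, E.
E's domain is down to {6}, so E = 6. So A, D, G can't be 6.
A's domain is down to {7}, so A = 7. Eliminate 7 elsewhere: D, G.
D has just one choice, so D = 3.
G must be 4 (only option left). Remove 4 from B.
B's domain is down to {2}, so B = 2.

A=7, B=2, C=1, D=3, E=6, F=5, G=4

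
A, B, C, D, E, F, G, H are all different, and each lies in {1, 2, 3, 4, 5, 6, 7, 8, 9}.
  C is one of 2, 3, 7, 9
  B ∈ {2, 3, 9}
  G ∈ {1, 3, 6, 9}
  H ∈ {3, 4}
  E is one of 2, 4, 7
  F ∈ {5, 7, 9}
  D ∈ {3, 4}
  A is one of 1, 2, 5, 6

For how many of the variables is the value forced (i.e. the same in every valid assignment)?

1

D and H share exactly the 2 values {3, 4}; by pigeonhole those values go to them, so strike 3, 4 from B, C, E, G.
B, C, E between them cover only {2, 7, 9} — a naked triple. Remove those values from A, F, G.
That leaves F = 5. Strike 5 from A.
Determined: F=5. The other variables each still have more than one consistent value. That makes 1.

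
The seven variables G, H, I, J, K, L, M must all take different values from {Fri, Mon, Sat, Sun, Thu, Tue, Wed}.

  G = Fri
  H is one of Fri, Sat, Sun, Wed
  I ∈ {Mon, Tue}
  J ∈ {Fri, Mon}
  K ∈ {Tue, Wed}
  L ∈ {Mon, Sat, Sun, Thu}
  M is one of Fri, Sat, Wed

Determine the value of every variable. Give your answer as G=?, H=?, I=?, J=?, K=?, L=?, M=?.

G's domain is down to {Fri}, so G = Fri. Eliminate Fri elsewhere: H, J, M.
J's domain is down to {Mon}, so J = Mon. So I, L can't be Mon.
I has just one choice, so I = Tue. Eliminate Tue elsewhere: K.
K's domain is down to {Wed}, so K = Wed. Remove Wed from H, M.
M must be Sat (only option left). Remove Sat from H, L.
That leaves H = Sun. Eliminate Sun elsewhere: L.
L has just one choice, so L = Thu.

G=Fri, H=Sun, I=Tue, J=Mon, K=Wed, L=Thu, M=Sat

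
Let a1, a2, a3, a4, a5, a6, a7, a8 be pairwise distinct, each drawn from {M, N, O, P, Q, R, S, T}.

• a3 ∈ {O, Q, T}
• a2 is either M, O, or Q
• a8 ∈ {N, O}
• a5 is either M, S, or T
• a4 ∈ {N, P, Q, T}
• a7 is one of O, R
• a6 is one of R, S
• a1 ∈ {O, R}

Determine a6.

S

The 8 variables draw from only 8 values {M, N, O, P, Q, R, S, T}, so each is used; only a4 can be P, hence a4 = P.
The 7 still-open variables together cover exactly {M, N, O, Q, R, S, T} — 7 values for 7 variables — and N appears only in a8's list, so a8 = N.
a1 and a7 between them cover only {O, R} — a naked pair. Remove those values from a2, a3, a6.
So a6 = S.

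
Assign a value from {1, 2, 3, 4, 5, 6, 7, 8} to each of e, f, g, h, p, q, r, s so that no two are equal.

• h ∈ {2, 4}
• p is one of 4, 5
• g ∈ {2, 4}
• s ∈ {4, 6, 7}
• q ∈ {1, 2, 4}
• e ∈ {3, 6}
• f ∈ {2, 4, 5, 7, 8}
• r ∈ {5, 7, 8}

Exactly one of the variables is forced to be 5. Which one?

The 8 variables draw from only 8 values {1, 2, 3, 4, 5, 6, 7, 8}, so each is used; only q can be 1, hence q = 1.
Among the 7 still-open variables, 3 fits only e (and all 7 values in {2, 3, 4, 5, 6, 7, 8} must be used), so e = 3.
The 6 still-open variables draw from only 6 values {2, 4, 5, 6, 7, 8}, so each is used; only s can be 6, hence s = 6.
g and h between them cover only {2, 4} — a naked pair. Remove those values from f, p.
So 5 goes to p.

p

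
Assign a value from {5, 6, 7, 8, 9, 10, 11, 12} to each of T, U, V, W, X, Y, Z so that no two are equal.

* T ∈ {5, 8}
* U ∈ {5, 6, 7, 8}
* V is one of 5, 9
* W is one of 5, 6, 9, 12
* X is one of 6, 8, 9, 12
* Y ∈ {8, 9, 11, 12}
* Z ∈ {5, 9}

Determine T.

The 7 variables together cover exactly {5, 6, 7, 8, 9, 11, 12} — 7 values for 7 variables — and 7 appears only in U's list, so U = 7.
The 6 still-open variables together cover exactly {5, 6, 8, 9, 11, 12} — 6 values for 6 variables — and 11 appears only in Y's list, so Y = 11.
The 2 variables V and Z are confined to {5, 9}, which locks those values in; drop them from T, W, X.
So T = 8.

8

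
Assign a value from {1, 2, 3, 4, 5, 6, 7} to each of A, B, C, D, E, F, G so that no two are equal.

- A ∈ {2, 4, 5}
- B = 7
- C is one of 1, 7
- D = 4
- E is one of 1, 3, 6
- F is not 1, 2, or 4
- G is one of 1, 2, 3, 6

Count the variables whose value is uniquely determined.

B's domain is down to {7}, so B = 7. Eliminate 7 elsewhere: C, F.
C's domain is down to {1}, so C = 1. Strike 1 from E, G.
D has just one choice, so D = 4. So A can't be 4.
Determined: B=7, C=1, D=4. The other variables each still have more than one consistent value. That makes 3.

3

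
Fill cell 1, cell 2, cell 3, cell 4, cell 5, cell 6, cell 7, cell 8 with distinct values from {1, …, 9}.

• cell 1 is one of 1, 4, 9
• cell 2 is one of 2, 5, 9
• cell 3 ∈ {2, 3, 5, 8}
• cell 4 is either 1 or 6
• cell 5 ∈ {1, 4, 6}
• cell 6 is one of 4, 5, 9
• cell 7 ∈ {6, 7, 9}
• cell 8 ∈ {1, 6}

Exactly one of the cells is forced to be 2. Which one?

cell 2

cell 4 and cell 8 share exactly the 2 values {1, 6}; by pigeonhole those values go to them, so strike 1, 6 from cell 1, cell 5, cell 7.
cell 5's domain is down to {4}, so cell 5 = 4. Strike 4 from cell 1, cell 6.
cell 1 has just one choice, so cell 1 = 9. Eliminate 9 elsewhere: cell 2, cell 6, cell 7.
cell 6 must be 5 (only option left). Eliminate 5 elsewhere: cell 2, cell 3.
So 2 goes to cell 2.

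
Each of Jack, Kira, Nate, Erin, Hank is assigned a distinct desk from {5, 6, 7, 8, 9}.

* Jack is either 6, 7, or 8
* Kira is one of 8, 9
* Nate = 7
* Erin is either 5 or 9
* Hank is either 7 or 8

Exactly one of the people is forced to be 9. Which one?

Nate has just one choice, so Nate = 7. Remove 7 from Jack, Hank.
Hank has just one choice, so Hank = 8. Eliminate 8 elsewhere: Jack, Kira.
So 9 goes to Kira.

Kira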